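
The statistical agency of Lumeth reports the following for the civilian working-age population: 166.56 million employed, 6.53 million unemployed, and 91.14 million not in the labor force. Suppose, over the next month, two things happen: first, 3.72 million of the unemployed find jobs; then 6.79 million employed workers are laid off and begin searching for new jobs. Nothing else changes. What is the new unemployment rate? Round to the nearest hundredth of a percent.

Initially, labor force = 166.56 + 6.53 = 173.09 million, so u = 6.53/173.09 = 3.77%.
After the first change, unemployed falls and employed rises by 3.72; labor force unchanged → E = 170.28, U = 2.81, labor force = 173.09 million.
After the second change, employed falls and unemployed rises by 6.79; labor force unchanged → E = 163.49, U = 9.60, labor force = 173.09 million.
New unemployment rate = 9.60 / 173.09 = 5.55%.

New unemployment rate ≈ 5.55%.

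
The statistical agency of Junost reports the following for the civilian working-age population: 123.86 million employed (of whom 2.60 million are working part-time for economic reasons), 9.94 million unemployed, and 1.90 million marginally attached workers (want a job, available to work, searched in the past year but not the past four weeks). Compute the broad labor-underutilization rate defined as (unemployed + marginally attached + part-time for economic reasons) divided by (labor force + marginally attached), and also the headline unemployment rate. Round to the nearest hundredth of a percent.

Broad underutilization rate ≈ 10.64%; headline unemployment rate ≈ 7.43%.

Labor force = 123.86 + 9.94 = 133.80 million.
Numerator = 9.94 + 1.90 + 2.60 = 14.44 million.
Denominator = 133.80 + 1.90 = 135.70 million.
Broad rate = 14.44 / 135.70 = 10.64%.
Headline unemployment rate = 9.94 / 133.80 = 7.43%.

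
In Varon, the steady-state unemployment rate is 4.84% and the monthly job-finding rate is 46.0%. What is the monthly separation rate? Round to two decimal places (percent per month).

From u* = s/(s+f): s = u·f/(1−u).
s = 0.0484 × 46.0 / (1 − 0.0484) = 2.2264 / 0.9516 ≈ 2.34% per month.

Separation rate ≈ 2.34% per month.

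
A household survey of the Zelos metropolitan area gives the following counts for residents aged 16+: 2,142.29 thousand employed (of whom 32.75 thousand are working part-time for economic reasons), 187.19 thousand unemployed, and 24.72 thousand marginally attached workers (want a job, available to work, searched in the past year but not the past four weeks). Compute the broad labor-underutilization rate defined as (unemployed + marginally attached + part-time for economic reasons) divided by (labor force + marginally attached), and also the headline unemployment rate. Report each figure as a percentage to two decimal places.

Labor force = 2,142.29 + 187.19 = 2,329.48 thousand.
Numerator = 187.19 + 24.72 + 32.75 = 244.66 thousand.
Denominator = 2,329.48 + 24.72 = 2,354.20 thousand.
Broad rate = 244.66 / 2,354.20 = 10.39%.
Headline unemployment rate = 187.19 / 2,329.48 = 8.04%.

Broad underutilization rate ≈ 10.39%; headline unemployment rate ≈ 8.04%.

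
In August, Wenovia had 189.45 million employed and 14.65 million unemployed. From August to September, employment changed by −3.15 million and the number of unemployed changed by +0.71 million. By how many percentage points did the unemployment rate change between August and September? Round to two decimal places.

August: labor force = 189.45 + 14.65 = 204.10; u = 14.65/204.10 = 7.18%.
September: labor force = 186.30 + 15.36 = 201.66; u = 15.36/201.66 = 7.62%.
Change = 7.62% − 7.18% = +0.44 pp.

The unemployment rate changed by +0.44 percentage points.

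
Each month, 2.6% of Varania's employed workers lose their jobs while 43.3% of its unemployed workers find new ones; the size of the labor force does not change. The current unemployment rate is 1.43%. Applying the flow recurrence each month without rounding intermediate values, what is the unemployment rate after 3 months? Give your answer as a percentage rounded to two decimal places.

With a fixed labor force, u_{t+1} = u_t + s·(1−u_t) − f·u_t = u_t·(1−s−f) + s.
Here 1−s−f = 0.541 and s = 0.026.
u_1 = 0.014300 × 0.541 + 0.026 = 0.033736.
u_2 = 0.033736 × 0.541 + 0.026 = 0.044251.
u_3 = 0.044251 × 0.541 + 0.026 = 0.049940.

Unemployment rate after three months ≈ 4.99%.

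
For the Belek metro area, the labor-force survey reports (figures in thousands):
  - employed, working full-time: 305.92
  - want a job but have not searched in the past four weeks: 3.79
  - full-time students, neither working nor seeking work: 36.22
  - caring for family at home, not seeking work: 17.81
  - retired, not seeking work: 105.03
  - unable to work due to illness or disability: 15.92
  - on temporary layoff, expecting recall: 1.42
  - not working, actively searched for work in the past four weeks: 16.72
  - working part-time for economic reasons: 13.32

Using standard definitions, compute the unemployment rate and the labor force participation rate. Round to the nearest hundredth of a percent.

Employed = 305.92 + 13.32 = 319.24 thousand (anyone who worked, including part-time for economic reasons, counts as employed).
Unemployed = 1.42 + 16.72 = 18.14 thousand (jobless and actively searching, or on temporary layoff).
Labor force = 319.24 + 18.14 = 337.38 thousand.
Not in labor force = 3.79 + 36.22 + 17.81 + 105.03 + 15.92 = 178.77 thousand (those not working and not actively searching are outside the labor force — including those who want a job but have given up searching).
Civilian working-age population = 337.38 + 178.77 = 516.15 thousand.
Unemployment rate = 18.14 / 337.38 = 5.38%.
Labor force participation rate = 337.38 / 516.15 = 65.36%.

Unemployment rate ≈ 5.38%; labor force participation rate ≈ 65.36%.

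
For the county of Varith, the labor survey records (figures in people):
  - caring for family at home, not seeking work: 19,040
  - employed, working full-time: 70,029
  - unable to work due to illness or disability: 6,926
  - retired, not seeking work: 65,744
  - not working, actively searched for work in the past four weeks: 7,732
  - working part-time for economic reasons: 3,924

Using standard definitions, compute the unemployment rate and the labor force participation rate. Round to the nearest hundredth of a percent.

Unemployment rate ≈ 9.47%; labor force participation rate ≈ 47.11%.

Employed = 70,029 + 3,924 = 73,953 (anyone who worked, including part-time for economic reasons, counts as employed).
Unemployed = 7,732.
Labor force = 73,953 + 7,732 = 81,685.
Not in labor force = 19,040 + 6,926 + 65,744 = 91,710 (those not working and not actively searching are outside the labor force).
Civilian working-age population = 81,685 + 91,710 = 173,395.
Unemployment rate = 7,732 / 81,685 = 9.47%.
Labor force participation rate = 81,685 / 173,395 = 47.11%.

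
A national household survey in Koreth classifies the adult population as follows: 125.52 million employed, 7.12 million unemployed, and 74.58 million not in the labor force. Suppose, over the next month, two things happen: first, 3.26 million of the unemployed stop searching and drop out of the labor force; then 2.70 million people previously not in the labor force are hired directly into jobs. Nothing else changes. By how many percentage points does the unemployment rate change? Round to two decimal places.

The unemployment rate changes by −2.45 percentage points.

Initially, labor force = 125.52 + 7.12 = 132.64 million, so u = 7.12/132.64 = 5.37%.
After the first change, unemployed and labor force both fall by 3.26 → E = 125.52, U = 3.86, labor force = 129.38 million.
After the second change, employed and labor force both rise by 2.70; unemployed unchanged → E = 128.22, U = 3.86, labor force = 132.08 million.
New unemployment rate = 3.86 / 132.08 = 2.92%.
Change = 2.92% − 5.37% = −2.45 percentage points.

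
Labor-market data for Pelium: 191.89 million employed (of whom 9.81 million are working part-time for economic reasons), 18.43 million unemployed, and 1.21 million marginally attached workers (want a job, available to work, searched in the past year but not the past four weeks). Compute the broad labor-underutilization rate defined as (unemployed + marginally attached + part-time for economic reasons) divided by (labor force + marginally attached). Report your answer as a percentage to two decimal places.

Broad underutilization rate ≈ 13.92%.

Labor force = 191.89 + 18.43 = 210.32 million.
Numerator = 18.43 + 1.21 + 9.81 = 29.45 million.
Denominator = 210.32 + 1.21 = 211.53 million.
Broad rate = 29.45 / 211.53 = 13.92%.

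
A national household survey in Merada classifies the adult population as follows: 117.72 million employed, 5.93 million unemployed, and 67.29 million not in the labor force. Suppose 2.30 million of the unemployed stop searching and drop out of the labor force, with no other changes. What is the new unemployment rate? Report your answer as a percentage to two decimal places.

Initially, labor force = 117.72 + 5.93 = 123.65 million, so u = 5.93/123.65 = 4.80%.
After the change, unemployed and labor force both fall by 2.30 → E = 117.72, U = 3.63, labor force = 121.35 million.
New unemployment rate = 3.63 / 121.35 = 2.99%.

New unemployment rate ≈ 2.99%.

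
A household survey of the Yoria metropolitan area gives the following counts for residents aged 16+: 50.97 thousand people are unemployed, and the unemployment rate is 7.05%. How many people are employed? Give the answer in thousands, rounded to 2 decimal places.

About 672.01 thousand are employed.

Labor force = U / u = 50.97 / 0.0705 ≈ 722.98 thousand.
Employed = labor force − unemployed = 722.98 − 50.97 = 672.01 thousand.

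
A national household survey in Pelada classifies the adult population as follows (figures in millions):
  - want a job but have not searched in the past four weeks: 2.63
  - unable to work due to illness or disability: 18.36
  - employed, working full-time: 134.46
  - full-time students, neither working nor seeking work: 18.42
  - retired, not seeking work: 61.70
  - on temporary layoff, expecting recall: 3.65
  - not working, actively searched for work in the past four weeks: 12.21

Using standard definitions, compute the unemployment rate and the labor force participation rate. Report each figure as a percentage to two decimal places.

Employed = 134.46 million.
Unemployed = 3.65 + 12.21 = 15.86 million (jobless and actively searching, or on temporary layoff).
Labor force = 134.46 + 15.86 = 150.32 million.
Not in labor force = 2.63 + 18.36 + 18.42 + 61.70 = 101.11 million (those not working and not actively searching are outside the labor force — including those who want a job but have given up searching).
Civilian working-age population = 150.32 + 101.11 = 251.43 million.
Unemployment rate = 15.86 / 150.32 = 10.55%.
Labor force participation rate = 150.32 / 251.43 = 59.79%.

Unemployment rate ≈ 10.55%; labor force participation rate ≈ 59.79%.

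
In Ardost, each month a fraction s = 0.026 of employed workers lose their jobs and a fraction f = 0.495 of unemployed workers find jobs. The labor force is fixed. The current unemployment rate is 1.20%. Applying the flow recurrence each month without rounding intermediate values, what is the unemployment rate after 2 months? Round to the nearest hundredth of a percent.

With a fixed labor force, u_{t+1} = u_t + s·(1−u_t) − f·u_t = u_t·(1−s−f) + s.
Here 1−s−f = 0.479 and s = 0.026.
u_1 = 0.012000 × 0.479 + 0.026 = 0.031748.
u_2 = 0.031748 × 0.479 + 0.026 = 0.041207.

Unemployment rate after two months ≈ 4.12%.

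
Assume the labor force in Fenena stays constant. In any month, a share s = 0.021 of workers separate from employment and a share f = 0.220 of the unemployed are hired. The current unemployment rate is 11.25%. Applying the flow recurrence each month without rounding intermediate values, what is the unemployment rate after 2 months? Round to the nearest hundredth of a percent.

Unemployment rate after two months ≈ 10.17%.

With a fixed labor force, u_{t+1} = u_t + s·(1−u_t) − f·u_t = u_t·(1−s−f) + s.
Here 1−s−f = 0.759 and s = 0.021.
u_1 = 0.112500 × 0.759 + 0.021 = 0.106388.
u_2 = 0.106388 × 0.759 + 0.021 = 0.101748.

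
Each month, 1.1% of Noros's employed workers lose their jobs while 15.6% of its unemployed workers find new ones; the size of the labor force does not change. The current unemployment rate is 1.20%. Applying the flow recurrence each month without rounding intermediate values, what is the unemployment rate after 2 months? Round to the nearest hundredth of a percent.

Unemployment rate after two months ≈ 2.85%.

With a fixed labor force, u_{t+1} = u_t + s·(1−u_t) − f·u_t = u_t·(1−s−f) + s.
Here 1−s−f = 0.833 and s = 0.011.
u_1 = 0.012000 × 0.833 + 0.011 = 0.020996.
u_2 = 0.020996 × 0.833 + 0.011 = 0.028490.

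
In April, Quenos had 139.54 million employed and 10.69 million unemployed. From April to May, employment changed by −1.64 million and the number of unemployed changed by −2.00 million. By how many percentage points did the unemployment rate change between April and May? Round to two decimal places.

The unemployment rate changed by −1.19 percentage points.

April: labor force = 139.54 + 10.69 = 150.23; u = 10.69/150.23 = 7.12%.
May: labor force = 137.90 + 8.69 = 146.59; u = 8.69/146.59 = 5.93%.
Change = 5.93% − 7.12% = −1.19 pp.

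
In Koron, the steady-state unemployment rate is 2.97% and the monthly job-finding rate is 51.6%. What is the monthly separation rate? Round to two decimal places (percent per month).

Separation rate ≈ 1.58% per month.

From u* = s/(s+f): s = u·f/(1−u).
s = 0.0297 × 51.6 / (1 − 0.0297) = 1.5325 / 0.9703 ≈ 1.58% per month.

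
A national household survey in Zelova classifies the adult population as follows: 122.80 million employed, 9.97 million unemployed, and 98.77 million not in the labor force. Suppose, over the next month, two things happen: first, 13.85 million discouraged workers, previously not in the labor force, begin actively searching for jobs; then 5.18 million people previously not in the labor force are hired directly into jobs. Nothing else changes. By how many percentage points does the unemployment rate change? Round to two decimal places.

Initially, labor force = 122.80 + 9.97 = 132.77 million, so u = 9.97/132.77 = 7.51%.
After the first change, unemployed and labor force both rise by 13.85 → E = 122.80, U = 23.82, labor force = 146.62 million.
After the second change, employed and labor force both rise by 5.18; unemployed unchanged → E = 127.98, U = 23.82, labor force = 151.80 million.
New unemployment rate = 23.82 / 151.80 = 15.69%.
Change = 15.69% − 7.51% = +8.18 percentage points.

The unemployment rate changes by +8.18 percentage points.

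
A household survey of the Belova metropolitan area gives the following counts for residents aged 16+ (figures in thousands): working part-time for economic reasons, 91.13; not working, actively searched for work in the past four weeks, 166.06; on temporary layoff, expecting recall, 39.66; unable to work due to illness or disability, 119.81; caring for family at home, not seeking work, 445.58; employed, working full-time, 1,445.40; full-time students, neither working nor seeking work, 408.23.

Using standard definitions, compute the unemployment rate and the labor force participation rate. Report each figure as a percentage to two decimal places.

Unemployment rate ≈ 11.81%; labor force participation rate ≈ 64.15%.

Employed = 91.13 + 1,445.40 = 1,536.53 thousand (anyone who worked, including part-time for economic reasons, counts as employed).
Unemployed = 166.06 + 39.66 = 205.72 thousand (jobless and actively searching, or on temporary layoff).
Labor force = 1,536.53 + 205.72 = 1,742.25 thousand.
Not in labor force = 119.81 + 445.58 + 408.23 = 973.62 thousand (those not working and not actively searching are outside the labor force).
Civilian working-age population = 1,742.25 + 973.62 = 2,715.87 thousand.
Unemployment rate = 205.72 / 1,742.25 = 11.81%.
Labor force participation rate = 1,742.25 / 2,715.87 = 64.15%.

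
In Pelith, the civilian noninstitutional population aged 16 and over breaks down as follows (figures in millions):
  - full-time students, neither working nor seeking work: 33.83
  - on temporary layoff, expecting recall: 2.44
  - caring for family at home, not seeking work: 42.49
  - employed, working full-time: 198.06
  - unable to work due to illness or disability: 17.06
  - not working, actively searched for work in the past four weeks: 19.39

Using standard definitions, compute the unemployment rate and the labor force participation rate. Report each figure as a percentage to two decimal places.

Unemployment rate ≈ 9.93%; labor force participation rate ≈ 70.19%.

Employed = 198.06 million.
Unemployed = 2.44 + 19.39 = 21.83 million (jobless and actively searching, or on temporary layoff).
Labor force = 198.06 + 21.83 = 219.89 million.
Not in labor force = 33.83 + 42.49 + 17.06 = 93.38 million (those not working and not actively searching are outside the labor force).
Civilian working-age population = 219.89 + 93.38 = 313.27 million.
Unemployment rate = 21.83 / 219.89 = 9.93%.
Labor force participation rate = 219.89 / 313.27 = 70.19%.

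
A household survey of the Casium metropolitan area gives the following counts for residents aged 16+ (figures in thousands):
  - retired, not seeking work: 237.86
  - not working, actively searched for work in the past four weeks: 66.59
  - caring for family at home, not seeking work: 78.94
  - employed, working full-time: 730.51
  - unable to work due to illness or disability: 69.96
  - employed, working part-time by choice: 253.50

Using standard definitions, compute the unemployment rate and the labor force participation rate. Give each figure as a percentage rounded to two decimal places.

Unemployment rate ≈ 6.34%; labor force participation rate ≈ 73.09%.

Employed = 730.51 + 253.50 = 984.01 thousand.
Unemployed = 66.59 thousand.
Labor force = 984.01 + 66.59 = 1,050.60 thousand.
Not in labor force = 237.86 + 78.94 + 69.96 = 386.76 thousand (those not working and not actively searching are outside the labor force).
Civilian working-age population = 1,050.60 + 386.76 = 1,437.36 thousand.
Unemployment rate = 66.59 / 1,050.60 = 6.34%.
Labor force participation rate = 1,050.60 / 1,437.36 = 73.09%.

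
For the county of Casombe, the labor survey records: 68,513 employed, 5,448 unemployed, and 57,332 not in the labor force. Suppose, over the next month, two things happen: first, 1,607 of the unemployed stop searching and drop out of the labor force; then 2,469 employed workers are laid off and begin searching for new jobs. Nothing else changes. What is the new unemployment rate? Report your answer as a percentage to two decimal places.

New unemployment rate ≈ 8.72%.

Initially, labor force = 68,513 + 5,448 = 73,961, so u = 5,448/73,961 = 7.37%.
After the first change, unemployed and labor force both fall by 1,607 → E = 68,513, U = 3,841, labor force = 72,354.
After the second change, employed falls and unemployed rises by 2,469; labor force unchanged → E = 66,044, U = 6,310, labor force = 72,354.
New unemployment rate = 6,310 / 72,354 = 8.72%.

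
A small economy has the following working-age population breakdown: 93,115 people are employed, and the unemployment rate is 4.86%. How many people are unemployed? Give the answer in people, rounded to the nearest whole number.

Let U be the number unemployed. The labor force is E + U, and U/(E+U) = 0.0486.
So U = 0.0486 × 93,115 / (1 − 0.0486) = 4525.39 / 0.9514 ≈ 4,757.

About 4,757 are unemployed.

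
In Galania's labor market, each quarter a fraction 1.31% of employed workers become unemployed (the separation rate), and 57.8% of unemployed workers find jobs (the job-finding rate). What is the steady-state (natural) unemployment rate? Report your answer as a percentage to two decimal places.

At steady state the flows balance: s·E = f·U, so U/(E+U) = s/(s+f).
u* = 1.31 / (1.31 + 57.8) = 1.31 / 59.11 = 2.22%.

Steady-state unemployment rate ≈ 2.22%.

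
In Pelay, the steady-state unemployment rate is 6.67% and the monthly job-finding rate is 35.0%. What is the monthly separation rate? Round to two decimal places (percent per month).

From u* = s/(s+f): s = u·f/(1−u).
s = 0.0667 × 35.0 / (1 − 0.0667) = 2.3345 / 0.9333 ≈ 2.50% per month.

Separation rate ≈ 2.50% per month.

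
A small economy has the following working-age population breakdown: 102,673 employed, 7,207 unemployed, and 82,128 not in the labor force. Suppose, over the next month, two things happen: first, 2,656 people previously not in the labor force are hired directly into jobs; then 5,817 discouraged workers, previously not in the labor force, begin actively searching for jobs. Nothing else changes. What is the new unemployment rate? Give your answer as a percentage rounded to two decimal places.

New unemployment rate ≈ 11.00%.

Initially, labor force = 102,673 + 7,207 = 109,880, so u = 7,207/109,880 = 6.56%.
After the first change, employed and labor force both rise by 2,656; unemployed unchanged → E = 105,329, U = 7,207, labor force = 112,536.
After the second change, unemployed and labor force both rise by 5,817 → E = 105,329, U = 13,024, labor force = 118,353.
New unemployment rate = 13,024 / 118,353 = 11.00%.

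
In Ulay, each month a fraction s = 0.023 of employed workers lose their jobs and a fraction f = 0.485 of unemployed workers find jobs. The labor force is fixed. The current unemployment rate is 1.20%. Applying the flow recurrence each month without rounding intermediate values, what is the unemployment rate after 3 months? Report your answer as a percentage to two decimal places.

Unemployment rate after three months ≈ 4.13%.

With a fixed labor force, u_{t+1} = u_t + s·(1−u_t) − f·u_t = u_t·(1−s−f) + s.
Here 1−s−f = 0.492 and s = 0.023.
u_1 = 0.012000 × 0.492 + 0.023 = 0.028904.
u_2 = 0.028904 × 0.492 + 0.023 = 0.037221.
u_3 = 0.037221 × 0.492 + 0.023 = 0.041313.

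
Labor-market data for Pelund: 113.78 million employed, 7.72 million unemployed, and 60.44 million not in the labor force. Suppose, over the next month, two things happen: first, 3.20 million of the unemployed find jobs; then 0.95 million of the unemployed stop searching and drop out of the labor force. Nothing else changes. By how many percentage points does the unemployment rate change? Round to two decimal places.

Initially, labor force = 113.78 + 7.72 = 121.50 million, so u = 7.72/121.50 = 6.35%.
After the first change, unemployed falls and employed rises by 3.20; labor force unchanged → E = 116.98, U = 4.52, labor force = 121.50 million.
After the second change, unemployed and labor force both fall by 0.95 → E = 116.98, U = 3.57, labor force = 120.55 million.
New unemployment rate = 3.57 / 120.55 = 2.96%.
Change = 2.96% − 6.35% = −3.39 percentage points.

The unemployment rate changes by −3.39 percentage points.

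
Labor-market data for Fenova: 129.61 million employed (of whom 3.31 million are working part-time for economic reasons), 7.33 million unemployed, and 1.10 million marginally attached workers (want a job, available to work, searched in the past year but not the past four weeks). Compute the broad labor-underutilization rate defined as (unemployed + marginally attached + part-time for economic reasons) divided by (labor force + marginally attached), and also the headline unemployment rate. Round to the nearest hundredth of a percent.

Labor force = 129.61 + 7.33 = 136.94 million.
Numerator = 7.33 + 1.10 + 3.31 = 11.74 million.
Denominator = 136.94 + 1.10 = 138.04 million.
Broad rate = 11.74 / 138.04 = 8.50%.
Headline unemployment rate = 7.33 / 136.94 = 5.35%.

Broad underutilization rate ≈ 8.50%; headline unemployment rate ≈ 5.35%.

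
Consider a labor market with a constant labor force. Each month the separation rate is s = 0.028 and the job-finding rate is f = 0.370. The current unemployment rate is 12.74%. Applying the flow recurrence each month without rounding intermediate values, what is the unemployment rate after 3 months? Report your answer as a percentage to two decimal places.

With a fixed labor force, u_{t+1} = u_t + s·(1−u_t) − f·u_t = u_t·(1−s−f) + s.
Here 1−s−f = 0.602 and s = 0.028.
u_1 = 0.127400 × 0.602 + 0.028 = 0.104695.
u_2 = 0.104695 × 0.602 + 0.028 = 0.091026.
u_3 = 0.091026 × 0.602 + 0.028 = 0.082798.

Unemployment rate after three months ≈ 8.28%.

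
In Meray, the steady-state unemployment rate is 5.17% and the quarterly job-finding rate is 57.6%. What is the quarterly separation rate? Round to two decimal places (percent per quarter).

Separation rate ≈ 3.14% per quarter.

From u* = s/(s+f): s = u·f/(1−u).
s = 0.0517 × 57.6 / (1 − 0.0517) = 2.9779 / 0.9483 ≈ 3.14% per quarter.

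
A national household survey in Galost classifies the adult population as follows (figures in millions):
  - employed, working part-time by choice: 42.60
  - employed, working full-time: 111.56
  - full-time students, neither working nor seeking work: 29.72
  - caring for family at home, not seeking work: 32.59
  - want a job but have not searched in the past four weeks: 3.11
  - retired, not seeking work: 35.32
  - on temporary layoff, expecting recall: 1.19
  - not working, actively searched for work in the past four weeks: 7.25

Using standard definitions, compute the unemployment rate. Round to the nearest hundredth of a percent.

Unemployment rate ≈ 5.19%.

Employed = 42.60 + 111.56 = 154.16 million.
Unemployed = 1.19 + 7.25 = 8.44 million (jobless and actively searching, or on temporary layoff).
Labor force = 154.16 + 8.44 = 162.60 million.
Unemployment rate = 8.44 / 162.60 = 5.19%.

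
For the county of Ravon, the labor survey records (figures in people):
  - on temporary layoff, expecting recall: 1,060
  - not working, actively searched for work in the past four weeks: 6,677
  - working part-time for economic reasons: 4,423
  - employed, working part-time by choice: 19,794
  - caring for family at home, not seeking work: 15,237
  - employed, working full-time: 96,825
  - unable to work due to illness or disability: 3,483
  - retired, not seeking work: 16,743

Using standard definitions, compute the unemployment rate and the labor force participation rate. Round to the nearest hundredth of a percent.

Unemployment rate ≈ 6.01%; labor force participation rate ≈ 78.41%.

Employed = 4,423 + 19,794 + 96,825 = 121,042 (anyone who worked, including part-time for economic reasons, counts as employed).
Unemployed = 1,060 + 6,677 = 7,737 (jobless and actively searching, or on temporary layoff).
Labor force = 121,042 + 7,737 = 128,779.
Not in labor force = 15,237 + 3,483 + 16,743 = 35,463 (those not working and not actively searching are outside the labor force).
Civilian working-age population = 128,779 + 35,463 = 164,242.
Unemployment rate = 7,737 / 128,779 = 6.01%.
Labor force participation rate = 128,779 / 164,242 = 78.41%.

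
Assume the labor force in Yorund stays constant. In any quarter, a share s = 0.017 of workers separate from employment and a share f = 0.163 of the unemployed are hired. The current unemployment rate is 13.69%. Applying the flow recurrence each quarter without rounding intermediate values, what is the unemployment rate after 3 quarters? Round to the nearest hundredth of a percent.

Unemployment rate after three quarters ≈ 11.79%.

With a fixed labor force, u_{t+1} = u_t + s·(1−u_t) − f·u_t = u_t·(1−s−f) + s.
Here 1−s−f = 0.820 and s = 0.017.
u_1 = 0.136900 × 0.820 + 0.017 = 0.129258.
u_2 = 0.129258 × 0.820 + 0.017 = 0.122992.
u_3 = 0.122992 × 0.820 + 0.017 = 0.117853.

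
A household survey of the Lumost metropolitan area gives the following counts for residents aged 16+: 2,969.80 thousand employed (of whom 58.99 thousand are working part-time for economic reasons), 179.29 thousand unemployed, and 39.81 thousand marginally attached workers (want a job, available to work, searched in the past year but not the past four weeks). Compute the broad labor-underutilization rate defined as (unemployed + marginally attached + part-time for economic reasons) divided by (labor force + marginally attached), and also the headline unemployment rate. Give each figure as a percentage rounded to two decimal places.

Broad underutilization rate ≈ 8.72%; headline unemployment rate ≈ 5.69%.

Labor force = 2,969.80 + 179.29 = 3,149.09 thousand.
Numerator = 179.29 + 39.81 + 58.99 = 278.09 thousand.
Denominator = 3,149.09 + 39.81 = 3,188.90 thousand.
Broad rate = 278.09 / 3,188.90 = 8.72%.
Headline unemployment rate = 179.29 / 3,149.09 = 5.69%.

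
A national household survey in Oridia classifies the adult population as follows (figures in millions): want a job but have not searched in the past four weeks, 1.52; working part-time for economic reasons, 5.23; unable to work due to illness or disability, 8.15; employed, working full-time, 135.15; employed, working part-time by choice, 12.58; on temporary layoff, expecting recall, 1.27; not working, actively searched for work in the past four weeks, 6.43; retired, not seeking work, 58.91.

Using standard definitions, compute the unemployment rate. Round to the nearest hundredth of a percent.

Unemployment rate ≈ 4.79%.

Employed = 5.23 + 135.15 + 12.58 = 152.96 million (anyone who worked, including part-time for economic reasons, counts as employed).
Unemployed = 1.27 + 6.43 = 7.70 million (jobless and actively searching, or on temporary layoff).
Labor force = 152.96 + 7.70 = 160.66 million.
Unemployment rate = 7.70 / 160.66 = 4.79%.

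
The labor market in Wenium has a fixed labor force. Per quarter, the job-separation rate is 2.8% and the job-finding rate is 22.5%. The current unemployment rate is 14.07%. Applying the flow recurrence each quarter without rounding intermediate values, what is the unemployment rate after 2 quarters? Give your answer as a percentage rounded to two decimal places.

With a fixed labor force, u_{t+1} = u_t + s·(1−u_t) − f·u_t = u_t·(1−s−f) + s.
Here 1−s−f = 0.747 and s = 0.028.
u_1 = 0.140700 × 0.747 + 0.028 = 0.133103.
u_2 = 0.133103 × 0.747 + 0.028 = 0.127428.

Unemployment rate after two quarters ≈ 12.74%.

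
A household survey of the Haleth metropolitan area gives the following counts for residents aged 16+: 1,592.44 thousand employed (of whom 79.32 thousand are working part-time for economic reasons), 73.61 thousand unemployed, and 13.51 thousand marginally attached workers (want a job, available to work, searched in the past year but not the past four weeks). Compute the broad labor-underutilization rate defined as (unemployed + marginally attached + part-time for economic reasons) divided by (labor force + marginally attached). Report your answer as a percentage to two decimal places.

Broad underutilization rate ≈ 9.91%.

Labor force = 1,592.44 + 73.61 = 1,666.05 thousand.
Numerator = 73.61 + 13.51 + 79.32 = 166.44 thousand.
Denominator = 1,666.05 + 13.51 = 1,679.56 thousand.
Broad rate = 166.44 / 1,679.56 = 9.91%.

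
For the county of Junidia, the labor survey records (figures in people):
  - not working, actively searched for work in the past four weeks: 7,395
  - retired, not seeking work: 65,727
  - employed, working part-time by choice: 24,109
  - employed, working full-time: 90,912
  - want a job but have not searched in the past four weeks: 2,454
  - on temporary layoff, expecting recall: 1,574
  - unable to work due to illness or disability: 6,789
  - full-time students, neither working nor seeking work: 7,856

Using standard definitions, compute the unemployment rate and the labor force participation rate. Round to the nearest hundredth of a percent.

Employed = 24,109 + 90,912 = 115,021.
Unemployed = 7,395 + 1,574 = 8,969 (jobless and actively searching, or on temporary layoff).
Labor force = 115,021 + 8,969 = 123,990.
Not in labor force = 65,727 + 2,454 + 6,789 + 7,856 = 82,826 (those not working and not actively searching are outside the labor force — including those who want a job but have given up searching).
Civilian working-age population = 123,990 + 82,826 = 206,816.
Unemployment rate = 8,969 / 123,990 = 7.23%.
Labor force participation rate = 123,990 / 206,816 = 59.95%.

Unemployment rate ≈ 7.23%; labor force participation rate ≈ 59.95%.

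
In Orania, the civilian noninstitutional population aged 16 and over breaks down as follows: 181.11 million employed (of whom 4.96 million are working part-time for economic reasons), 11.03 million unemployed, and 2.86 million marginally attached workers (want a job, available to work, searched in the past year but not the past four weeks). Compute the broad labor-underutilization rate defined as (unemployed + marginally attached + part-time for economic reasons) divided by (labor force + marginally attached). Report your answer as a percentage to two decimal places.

Broad underutilization rate ≈ 9.67%.

Labor force = 181.11 + 11.03 = 192.14 million.
Numerator = 11.03 + 2.86 + 4.96 = 18.85 million.
Denominator = 192.14 + 2.86 = 195.00 million.
Broad rate = 18.85 / 195.00 = 9.67%.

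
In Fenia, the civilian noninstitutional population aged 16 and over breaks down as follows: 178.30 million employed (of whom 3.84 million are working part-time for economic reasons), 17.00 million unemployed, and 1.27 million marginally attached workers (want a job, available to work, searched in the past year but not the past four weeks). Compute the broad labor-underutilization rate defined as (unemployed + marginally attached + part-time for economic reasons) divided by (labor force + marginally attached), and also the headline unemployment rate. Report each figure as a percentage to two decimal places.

Broad underutilization rate ≈ 11.25%; headline unemployment rate ≈ 8.70%.

Labor force = 178.30 + 17.00 = 195.30 million.
Numerator = 17.00 + 1.27 + 3.84 = 22.11 million.
Denominator = 195.30 + 1.27 = 196.57 million.
Broad rate = 22.11 / 196.57 = 11.25%.
Headline unemployment rate = 17.00 / 195.30 = 8.70%.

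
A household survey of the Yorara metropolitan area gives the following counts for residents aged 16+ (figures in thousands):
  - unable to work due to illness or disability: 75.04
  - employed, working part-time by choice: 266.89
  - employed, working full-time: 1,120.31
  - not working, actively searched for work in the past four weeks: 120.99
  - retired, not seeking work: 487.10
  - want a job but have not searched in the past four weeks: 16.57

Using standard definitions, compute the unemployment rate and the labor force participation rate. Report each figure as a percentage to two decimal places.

Employed = 266.89 + 1,120.31 = 1,387.20 thousand.
Unemployed = 120.99 thousand.
Labor force = 1,387.20 + 120.99 = 1,508.19 thousand.
Not in labor force = 75.04 + 487.10 + 16.57 = 578.71 thousand (those not working and not actively searching are outside the labor force — including those who want a job but have given up searching).
Civilian working-age population = 1,508.19 + 578.71 = 2,086.90 thousand.
Unemployment rate = 120.99 / 1,508.19 = 8.02%.
Labor force participation rate = 1,508.19 / 2,086.90 = 72.27%.

Unemployment rate ≈ 8.02%; labor force participation rate ≈ 72.27%.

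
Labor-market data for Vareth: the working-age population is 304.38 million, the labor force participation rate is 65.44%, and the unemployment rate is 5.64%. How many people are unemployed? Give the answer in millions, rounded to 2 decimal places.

About 11.23 million are unemployed.

Labor force = 0.6544 × 304.38 = 199.19 million.
Unemployed = 0.0564 × 199.19 ≈ 11.23 million.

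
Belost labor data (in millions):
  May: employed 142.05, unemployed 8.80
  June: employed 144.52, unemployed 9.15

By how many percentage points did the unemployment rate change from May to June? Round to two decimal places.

The unemployment rate changed by +0.12 percentage points.

May: labor force = 142.05 + 8.80 = 150.85; u = 8.80/150.85 = 5.83%.
June: labor force = 144.52 + 9.15 = 153.67; u = 9.15/153.67 = 5.95%.
Change = 5.95% − 5.83% = +0.12 pp.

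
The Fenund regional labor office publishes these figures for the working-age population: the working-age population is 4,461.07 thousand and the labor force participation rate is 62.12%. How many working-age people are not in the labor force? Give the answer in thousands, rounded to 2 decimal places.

About 1,689.85 thousand are not in the labor force.

Share not in the labor force = 1 − 0.6212 = 0.3788.
Not in labor force = 0.3788 × 4,461.07 ≈ 1,689.85 thousand.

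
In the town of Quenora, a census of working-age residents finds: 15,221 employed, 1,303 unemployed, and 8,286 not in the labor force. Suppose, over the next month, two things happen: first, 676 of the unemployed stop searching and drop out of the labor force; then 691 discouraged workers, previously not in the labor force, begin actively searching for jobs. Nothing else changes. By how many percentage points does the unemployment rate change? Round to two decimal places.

Initially, labor force = 15,221 + 1,303 = 16,524, so u = 1,303/16,524 = 7.89%.
After the first change, unemployed and labor force both fall by 676 → E = 15,221, U = 627, labor force = 15,848.
After the second change, unemployed and labor force both rise by 691 → E = 15,221, U = 1,318, labor force = 16,539.
New unemployment rate = 1,318 / 16,539 = 7.97%.
Change = 7.97% − 7.89% = +0.08 percentage points.

The unemployment rate changes by +0.08 percentage points.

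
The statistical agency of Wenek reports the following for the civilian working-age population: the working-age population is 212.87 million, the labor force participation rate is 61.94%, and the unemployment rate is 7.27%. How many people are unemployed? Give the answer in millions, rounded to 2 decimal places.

About 9.59 million are unemployed.

Labor force = 0.6194 × 212.87 = 131.85 million.
Unemployed = 0.0727 × 131.85 ≈ 9.59 million.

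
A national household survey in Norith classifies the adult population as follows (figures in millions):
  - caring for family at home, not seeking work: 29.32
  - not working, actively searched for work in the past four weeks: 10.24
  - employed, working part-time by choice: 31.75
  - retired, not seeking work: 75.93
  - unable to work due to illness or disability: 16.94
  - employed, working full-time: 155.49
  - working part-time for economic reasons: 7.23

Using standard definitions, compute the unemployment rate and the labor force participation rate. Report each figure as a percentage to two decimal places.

Employed = 31.75 + 155.49 + 7.23 = 194.47 million (anyone who worked, including part-time for economic reasons, counts as employed).
Unemployed = 10.24 million.
Labor force = 194.47 + 10.24 = 204.71 million.
Not in labor force = 29.32 + 75.93 + 16.94 = 122.19 million (those not working and not actively searching are outside the labor force).
Civilian working-age population = 204.71 + 122.19 = 326.90 million.
Unemployment rate = 10.24 / 204.71 = 5.00%.
Labor force participation rate = 204.71 / 326.90 = 62.62%.

Unemployment rate ≈ 5.00%; labor force participation rate ≈ 62.62%.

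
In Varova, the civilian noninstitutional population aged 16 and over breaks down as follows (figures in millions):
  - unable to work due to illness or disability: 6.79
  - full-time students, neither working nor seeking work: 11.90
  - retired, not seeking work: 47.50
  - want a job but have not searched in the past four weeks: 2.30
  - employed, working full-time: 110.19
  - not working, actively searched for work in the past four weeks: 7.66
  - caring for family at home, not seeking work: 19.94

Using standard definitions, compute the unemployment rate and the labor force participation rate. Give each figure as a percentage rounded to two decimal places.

Employed = 110.19 million.
Unemployed = 7.66 million.
Labor force = 110.19 + 7.66 = 117.85 million.
Not in labor force = 6.79 + 11.90 + 47.50 + 2.30 + 19.94 = 88.43 million (those not working and not actively searching are outside the labor force — including those who want a job but have given up searching).
Civilian working-age population = 117.85 + 88.43 = 206.28 million.
Unemployment rate = 7.66 / 117.85 = 6.50%.
Labor force participation rate = 117.85 / 206.28 = 57.13%.

Unemployment rate ≈ 6.50%; labor force participation rate ≈ 57.13%.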